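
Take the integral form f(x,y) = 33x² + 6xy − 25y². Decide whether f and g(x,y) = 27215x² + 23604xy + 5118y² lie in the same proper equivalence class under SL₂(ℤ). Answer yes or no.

D₁ = 3336, D₂ = 3336
river cycle of f (length 22): (-25, 44, 14), (14, 40, -31), (-31, 22, 23), (23, 24, -30), (-30, 36, 17), (17, 32, -34), (-34, 36, 15), (15, 54, -7), (-7, 44, 50), (50, 56, -1), … (12 more)
river cycle of g (length 22): (-25, 44, 14), (14, 40, -31), (-31, 22, 23), (23, 24, -30), (-30, 36, 17), (17, 32, -34), (-34, 36, 15), (15, 54, -7), (-7, 44, 50), (50, 56, -1), … (12 more)
cycles coincide ⇒ equivalent

yes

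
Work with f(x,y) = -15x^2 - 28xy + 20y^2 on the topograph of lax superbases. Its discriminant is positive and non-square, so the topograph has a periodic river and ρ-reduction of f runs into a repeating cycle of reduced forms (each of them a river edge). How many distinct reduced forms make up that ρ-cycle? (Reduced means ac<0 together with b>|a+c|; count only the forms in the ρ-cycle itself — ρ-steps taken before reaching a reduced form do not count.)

D = 1984, ⌊√D⌋ = 44
descent: ρ → (20,28,-15)  [lands on river]
river: ρ → (-15,32,16)
river: ρ → (16,32,-15)
river: ρ → (-15,28,20)
river: ρ → (20,12,-23)
river: ρ → (-23,34,9)
river: ρ → (9,38,-15)
river: ρ → (-15,22,25)
river: ρ → (25,28,-12)
river: ρ → (-12,44,1)
river: ρ → (1,44,-12)
river: ρ → (-12,28,25)
river: ρ → (25,22,-15)
river: ρ → (-15,38,9)
river: ρ → (9,34,-23)
river: ρ → (-23,12,20)
ρ-cycle length = 16 (tail of 1 descent step not counted)

16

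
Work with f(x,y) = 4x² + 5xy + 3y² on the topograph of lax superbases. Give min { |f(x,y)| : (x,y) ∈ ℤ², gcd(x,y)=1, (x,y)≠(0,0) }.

translate: b→-3 (≡5 mod 8), so (4,5,3)→(4,-3,2)
flip: (4,-3,2)→(2,3,4)
translate: b→-1 (≡3 mod 4), so (2,3,4)→(2,-1,3)
reduced (well bottom): (2,-1,3) with a≤c, −a<b≤a
well minimum = a = 2

2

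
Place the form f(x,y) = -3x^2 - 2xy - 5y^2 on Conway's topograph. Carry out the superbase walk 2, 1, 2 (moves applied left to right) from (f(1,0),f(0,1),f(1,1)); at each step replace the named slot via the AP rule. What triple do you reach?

start (-3,-5,-10) = (f(1,0),f(0,1),f(1,1))
replace slot 2: 2·((-3)+(-10)) − (-5) = -21 → (-3,-21,-10)
replace slot 1: 2·((-21)+(-10)) − (-3) = -59 → (-59,-21,-10)
replace slot 2: 2·((-59)+(-10)) − (-21) = -117 → (-59,-117,-10)

-59,-117,-10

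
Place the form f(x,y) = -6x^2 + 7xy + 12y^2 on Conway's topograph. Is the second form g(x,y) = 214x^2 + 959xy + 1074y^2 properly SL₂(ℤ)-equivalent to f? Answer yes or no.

D₁ = 337, D₂ = 337
river cycle of f (length 42): (12, 17, -1), (-1, 17, 12), (12, 7, -6), (-6, 17, 2), (2, 15, -14), (-14, 13, 3), (3, 17, -4), (-4, 15, 7), (7, 13, -6), (-6, 11, 9), … (32 more)
river cycle of g (length 42): (12, 17, -1), (-1, 17, 12), (12, 7, -6), (-6, 17, 2), (2, 15, -14), (-14, 13, 3), (3, 17, -4), (-4, 15, 7), (7, 13, -6), (-6, 11, 9), … (32 more)
cycles coincide ⇒ equivalent

yes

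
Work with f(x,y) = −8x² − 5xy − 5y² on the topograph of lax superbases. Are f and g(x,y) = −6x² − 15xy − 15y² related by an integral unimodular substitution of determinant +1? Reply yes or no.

D₁ = -135, D₂ = -135
f is negative-definite; reduce −f:
−f: flip: (8,5,5)→(5,-5,8)
−f: translate: b→5 (≡-5 mod 10), so (5,-5,8)→(5,5,8)
−f: reduced (well bottom): (5,5,8) with a≤c, −a<b≤a
flip sign back: reduced form of f is (-5,-5,-8)
g is negative-definite; reduce −g:
−g: translate: b→3 (≡15 mod 12), so (6,15,15)→(6,3,6)
−g: reduced (well bottom): (6,3,6) with a≤c, −a<b≤a
flip sign back: reduced form of g is (-6,-3,-6)
reduced forms (-5, -5, -8) vs (-6, -3, -6) ⇒ inequivalent

no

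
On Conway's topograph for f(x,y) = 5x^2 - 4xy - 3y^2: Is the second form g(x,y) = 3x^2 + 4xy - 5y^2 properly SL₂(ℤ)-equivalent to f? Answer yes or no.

D₁ = 76, D₂ = 76
river cycle of f (length 6): (-3, 4, 5), (5, 6, -2), (-2, 6, 5), (5, 4, -3), (-3, 8, 1), (1, 8, -3)
river cycle of g (length 6): (-5, 6, 2), (2, 6, -5), (-5, 4, 3), (3, 8, -1), (-1, 8, 3), (3, 4, -5)
cycles differ ⇒ inequivalent

no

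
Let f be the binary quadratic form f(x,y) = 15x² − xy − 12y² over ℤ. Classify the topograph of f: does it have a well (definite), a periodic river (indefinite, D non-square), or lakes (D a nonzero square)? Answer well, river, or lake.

D = b²−4ac = (-1)² − 4·15·(-12) = 721
D > 0 non-square ⇒ indefinite ⇒ periodic river

river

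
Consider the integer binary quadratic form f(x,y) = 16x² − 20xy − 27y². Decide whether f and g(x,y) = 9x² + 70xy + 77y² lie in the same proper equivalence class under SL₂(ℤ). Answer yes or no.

D₁ = 2128, D₂ = 2128
river cycle of f (length 10): (-27, 20, 16), (16, 44, -3), (-3, 46, 1), (1, 46, -3), (-3, 44, 16), (16, 20, -27), (-27, 34, 9), (9, 38, -19), (-19, 38, 9), (9, 34, -27)
river cycle of g (length 10): (9, 34, -27), (-27, 20, 16), (16, 44, -3), (-3, 46, 1), (1, 46, -3), (-3, 44, 16), (16, 20, -27), (-27, 34, 9), (9, 38, -19), (-19, 38, 9)
cycles coincide ⇒ equivalent

yes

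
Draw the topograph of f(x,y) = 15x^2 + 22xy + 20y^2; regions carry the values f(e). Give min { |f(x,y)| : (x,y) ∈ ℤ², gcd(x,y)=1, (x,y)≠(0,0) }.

translate: b→-8 (≡22 mod 30), so (15,22,20)→(15,-8,13)
flip: (15,-8,13)→(13,8,15)
reduced (well bottom): (13,8,15) with a≤c, −a<b≤a
well minimum = a = 13

13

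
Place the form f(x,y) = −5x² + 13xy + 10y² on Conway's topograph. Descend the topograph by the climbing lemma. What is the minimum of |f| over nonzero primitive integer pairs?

river: ρ → (10,7,-8)
river: ρ → (-8,9,9)
river: ρ → (9,9,-8)
river: ρ → (-8,7,10)
river: ρ → (10,13,-5)
river: ρ → (-5,17,4)
river: ρ → (4,15,-9)
river: ρ → (-9,3,10)
river: ρ → (10,17,-2)
river: ρ → (-2,19,1)
river: ρ → (1,19,-2)
river: ρ → (-2,17,10)
river: ρ → (10,3,-9)
river: ρ → (-9,15,4)
river: ρ → (4,17,-5)
river: ρ → (-5,13,10)
closes: descent 0, river 16
min |a| on river = 1

1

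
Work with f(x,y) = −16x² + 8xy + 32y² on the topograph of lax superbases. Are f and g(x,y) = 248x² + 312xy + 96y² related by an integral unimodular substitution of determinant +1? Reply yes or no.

D₁ = 2112, D₂ = 2112
river cycle of f (length 4): (-16, 40, 8), (8, 40, -16), (-16, 24, 24), (24, 24, -16)
river cycle of g (length 4): (8, 40, -16), (-16, 24, 24), (24, 24, -16), (-16, 40, 8)
cycles coincide ⇒ equivalent

yes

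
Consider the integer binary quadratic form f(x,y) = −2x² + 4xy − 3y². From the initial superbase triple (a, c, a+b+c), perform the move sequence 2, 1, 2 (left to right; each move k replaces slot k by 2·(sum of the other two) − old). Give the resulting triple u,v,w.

start (-2,-3,-1) = (f(1,0),f(0,1),f(1,1))
replace slot 2: 2·((-2)+(-1)) − (-3) = -3 → (-2,-3,-1)
replace slot 1: 2·((-3)+(-1)) − (-2) = -6 → (-6,-3,-1)
replace slot 2: 2·((-6)+(-1)) − (-3) = -11 → (-6,-11,-1)

-6,-11,-1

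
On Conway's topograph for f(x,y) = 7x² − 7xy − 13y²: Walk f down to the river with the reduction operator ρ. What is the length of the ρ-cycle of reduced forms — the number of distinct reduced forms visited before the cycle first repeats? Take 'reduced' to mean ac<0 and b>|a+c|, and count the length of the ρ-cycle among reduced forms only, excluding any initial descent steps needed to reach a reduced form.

D = 413, ⌊√D⌋ = 20
descent: ρ → (-13,7,7)  [lands on river]
river: ρ → (7,7,-13)
river: ρ → (-13,19,1)
river: ρ → (1,19,-13)
ρ-cycle length = 4 (tail of 1 descent step not counted)

4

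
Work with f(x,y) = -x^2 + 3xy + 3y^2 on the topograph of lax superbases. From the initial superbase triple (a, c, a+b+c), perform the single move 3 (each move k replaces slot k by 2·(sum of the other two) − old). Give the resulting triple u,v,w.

start (-1,3,5) = (f(1,0),f(0,1),f(1,1))
replace slot 3: 2·((-1)+3) − 5 = -1 → (-1,3,-1)

-1,3,-1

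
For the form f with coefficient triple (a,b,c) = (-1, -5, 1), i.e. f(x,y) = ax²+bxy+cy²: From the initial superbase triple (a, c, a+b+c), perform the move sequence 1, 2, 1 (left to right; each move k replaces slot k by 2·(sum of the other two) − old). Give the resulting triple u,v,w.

start (-1,1,-5) = (f(1,0),f(0,1),f(1,1))
replace slot 1: 2·(1+(-5)) − (-1) = -7 → (-7,1,-5)
replace slot 2: 2·((-7)+(-5)) − 1 = -25 → (-7,-25,-5)
replace slot 1: 2·((-25)+(-5)) − (-7) = -53 → (-53,-25,-5)

-53,-25,-5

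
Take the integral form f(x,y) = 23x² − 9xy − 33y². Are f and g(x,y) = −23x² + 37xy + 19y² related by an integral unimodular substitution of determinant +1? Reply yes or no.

D₁ = 3117, D₂ = 3117
river cycle of f (length 18): (23, 37, -19), (-19, 39, 21), (21, 45, -13), (-13, 33, 39), (39, 45, -7), (-7, 53, 11), (11, 35, -43), (-43, 51, 3), (3, 51, -43), (-43, 35, 11), … (8 more)
river cycle of g (length 18): (19, 39, -21), (-21, 45, 13), (13, 33, -39), (-39, 45, 7), (7, 53, -11), (-11, 35, 43), (43, 51, -3), (-3, 51, 43), (43, 35, -11), (-11, 53, 7), … (8 more)
cycles differ ⇒ inequivalent

no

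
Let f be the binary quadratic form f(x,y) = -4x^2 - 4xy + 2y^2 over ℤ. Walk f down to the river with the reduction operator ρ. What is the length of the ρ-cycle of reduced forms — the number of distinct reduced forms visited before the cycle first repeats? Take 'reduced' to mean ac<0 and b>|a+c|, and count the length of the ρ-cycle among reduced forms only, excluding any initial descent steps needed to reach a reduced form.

D = 48, ⌊√D⌋ = 6
descent: ρ → (2,4,-4)  [lands on river]
river: ρ → (-4,4,2)
ρ-cycle length = 2 (tail of 1 descent step not counted)

2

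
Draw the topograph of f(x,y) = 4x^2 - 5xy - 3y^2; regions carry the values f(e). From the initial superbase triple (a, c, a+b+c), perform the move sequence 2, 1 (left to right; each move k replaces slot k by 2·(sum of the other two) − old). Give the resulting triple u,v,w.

start (4,-3,-4) = (f(1,0),f(0,1),f(1,1))
replace slot 2: 2·(4+(-4)) − (-3) = 3 → (4,3,-4)
replace slot 1: 2·(3+(-4)) − 4 = -6 → (-6,3,-4)

-6,3,-4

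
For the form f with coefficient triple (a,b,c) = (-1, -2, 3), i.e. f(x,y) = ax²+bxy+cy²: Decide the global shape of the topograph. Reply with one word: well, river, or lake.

D = b²−4ac = (-2)² − 4·(-1)·3 = 16
D = 4² is a perfect square ⇒ form factors over ℤ ⇒ lakes

lake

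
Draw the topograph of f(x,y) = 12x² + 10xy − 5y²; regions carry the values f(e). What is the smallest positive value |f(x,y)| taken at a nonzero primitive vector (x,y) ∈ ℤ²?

river: ρ → (-5,10,12)
river: ρ → (12,14,-3)
river: ρ → (-3,16,7)
river: ρ → (7,12,-7)
river: ρ → (-7,16,3)
river: ρ → (3,14,-12)
river: ρ → (-12,10,5)
river: ρ → (5,10,-12)
river: ρ → (-12,14,3)
river: ρ → (3,16,-7)
river: ρ → (-7,12,7)
river: ρ → (7,16,-3)
river: ρ → (-3,14,12)
river: ρ → (12,10,-5)
closes: descent 0, river 14
min |a| on river = 3

3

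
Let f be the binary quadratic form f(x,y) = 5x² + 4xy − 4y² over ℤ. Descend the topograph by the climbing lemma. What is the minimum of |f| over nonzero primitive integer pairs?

river: ρ → (-4,4,5)
river: ρ → (5,6,-3)
river: ρ → (-3,6,5)
river: ρ → (5,4,-4)
closes: descent 0, river 4
min |a| on river = 3

3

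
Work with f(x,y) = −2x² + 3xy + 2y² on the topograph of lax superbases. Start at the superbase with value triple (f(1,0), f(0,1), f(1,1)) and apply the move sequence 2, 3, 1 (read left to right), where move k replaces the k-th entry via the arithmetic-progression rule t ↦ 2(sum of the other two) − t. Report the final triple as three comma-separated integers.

start (-2,2,3) = (f(1,0),f(0,1),f(1,1))
replace slot 2: 2·((-2)+3) − 2 = 0 → (-2,0,3)
replace slot 3: 2·((-2)+0) − 3 = -7 → (-2,0,-7)
replace slot 1: 2·(0+(-7)) − (-2) = -12 → (-12,0,-7)

-12,0,-7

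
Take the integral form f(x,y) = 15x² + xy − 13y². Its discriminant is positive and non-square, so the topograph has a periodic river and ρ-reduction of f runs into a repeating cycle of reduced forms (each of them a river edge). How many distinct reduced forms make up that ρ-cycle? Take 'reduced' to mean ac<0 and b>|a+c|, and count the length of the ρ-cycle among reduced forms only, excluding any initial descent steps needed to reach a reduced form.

D = 781, ⌊√D⌋ = 27
descent: ρ → (-13,25,3)  [lands on river]
river: ρ → (3,23,-21)
river: ρ → (-21,19,5)
river: ρ → (5,21,-17)
river: ρ → (-17,13,9)
river: ρ → (9,23,-7)
river: ρ → (-7,19,15)
river: ρ → (15,11,-11)
river: ρ → (-11,11,15)
river: ρ → (15,19,-7)
river: ρ → (-7,23,9)
river: ρ → (9,13,-17)
river: ρ → (-17,21,5)
river: ρ → (5,19,-21)
river: ρ → (-21,23,3)
river: ρ → (3,25,-13)
river: ρ → (-13,27,1)
river: ρ → (1,27,-13)
ρ-cycle length = 18 (tail of 1 descent step not counted)

18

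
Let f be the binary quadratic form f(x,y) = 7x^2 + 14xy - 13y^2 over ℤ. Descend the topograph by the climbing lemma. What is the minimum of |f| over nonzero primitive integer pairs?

river: ρ → (-13,12,8)
river: ρ → (8,20,-5)
river: ρ → (-5,20,8)
river: ρ → (8,12,-13)
river: ρ → (-13,14,7)
river: ρ → (7,14,-13)
closes: descent 0, river 6
min |a| on river = 5

5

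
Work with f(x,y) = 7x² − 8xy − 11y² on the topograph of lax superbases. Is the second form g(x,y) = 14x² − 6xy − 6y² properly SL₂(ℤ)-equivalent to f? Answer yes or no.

D₁ = 372, D₂ = 372
river cycle of f (length 10): (-11, 8, 7), (7, 6, -12), (-12, 18, 1), (1, 18, -12), (-12, 6, 7), (7, 8, -11), (-11, 14, 4), (4, 18, -3), (-3, 18, 4), (4, 14, -11)
river cycle of g (length 2): (-6, 18, 2), (2, 18, -6)
cycles differ ⇒ inequivalent

no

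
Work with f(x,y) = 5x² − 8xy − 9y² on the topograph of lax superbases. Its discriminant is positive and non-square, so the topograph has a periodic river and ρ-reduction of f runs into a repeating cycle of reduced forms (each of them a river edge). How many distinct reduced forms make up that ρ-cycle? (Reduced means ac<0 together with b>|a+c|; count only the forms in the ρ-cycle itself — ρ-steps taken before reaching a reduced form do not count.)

D = 244, ⌊√D⌋ = 15
descent: ρ → (-9,8,5)  [lands on river]
river: ρ → (5,12,-5)
river: ρ → (-5,8,9)
river: ρ → (9,10,-4)
river: ρ → (-4,14,3)
river: ρ → (3,10,-12)
river: ρ → (-12,14,1)
river: ρ → (1,14,-12)
river: ρ → (-12,10,3)
river: ρ → (3,14,-4)
river: ρ → (-4,10,9)
river: ρ → (9,8,-5)
river: ρ → (-5,12,5)
river: ρ → (5,8,-9)
river: ρ → (-9,10,4)
river: ρ → (4,14,-3)
river: ρ → (-3,10,12)
river: ρ → (12,14,-1)
river: ρ → (-1,14,12)
river: ρ → (12,10,-3)
river: ρ → (-3,14,4)
river: ρ → (4,10,-9)
ρ-cycle length = 22 (tail of 1 descent step not counted)

22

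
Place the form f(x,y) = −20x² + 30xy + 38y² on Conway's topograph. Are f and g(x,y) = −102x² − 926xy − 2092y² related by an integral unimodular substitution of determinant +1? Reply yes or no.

D₁ = 3940, D₂ = 3940
river cycle of f (length 14): (38, 46, -12), (-12, 50, 30), (30, 10, -32), (-32, 54, 8), (8, 58, -18), (-18, 50, 20), (20, 30, -38), (-38, 46, 12), (12, 50, -30), (-30, 10, 32), … (4 more)
river cycle of g (length 14): (-12, 50, 30), (30, 10, -32), (-32, 54, 8), (8, 58, -18), (-18, 50, 20), (20, 30, -38), (-38, 46, 12), (12, 50, -30), (-30, 10, 32), (32, 54, -8), … (4 more)
cycles coincide ⇒ equivalent

yes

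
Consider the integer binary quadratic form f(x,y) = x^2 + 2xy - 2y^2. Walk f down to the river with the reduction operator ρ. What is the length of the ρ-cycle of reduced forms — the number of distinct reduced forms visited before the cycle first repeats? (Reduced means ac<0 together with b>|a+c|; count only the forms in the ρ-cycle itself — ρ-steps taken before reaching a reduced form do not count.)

D = 12, ⌊√D⌋ = 3
river: ρ → (-2,2,1)
river: ρ → (1,2,-2)
ρ-cycle length = 2 (tail of 0 descent steps not counted)

2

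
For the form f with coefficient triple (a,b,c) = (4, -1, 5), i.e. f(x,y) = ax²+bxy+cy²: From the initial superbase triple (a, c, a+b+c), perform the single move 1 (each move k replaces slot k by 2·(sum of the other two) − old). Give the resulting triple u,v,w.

start (4,5,8) = (f(1,0),f(0,1),f(1,1))
replace slot 1: 2·(5+8) − 4 = 22 → (22,5,8)

22,5,8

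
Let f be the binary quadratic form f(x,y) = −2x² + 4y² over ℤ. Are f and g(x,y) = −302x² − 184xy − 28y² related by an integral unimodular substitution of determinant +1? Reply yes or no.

D₁ = 32, D₂ = 32
river cycle of f (length 2): (-2, 4, 2), (2, 4, -2)
river cycle of g (length 2): (-2, 4, 2), (2, 4, -2)
cycles coincide ⇒ equivalent

yes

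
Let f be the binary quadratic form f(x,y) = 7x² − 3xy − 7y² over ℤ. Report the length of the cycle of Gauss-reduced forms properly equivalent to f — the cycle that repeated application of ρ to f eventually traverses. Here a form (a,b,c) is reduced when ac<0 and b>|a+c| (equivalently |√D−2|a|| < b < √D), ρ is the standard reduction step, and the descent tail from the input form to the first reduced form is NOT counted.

D = 205, ⌊√D⌋ = 14
descent: ρ → (-7,3,7)  [lands on river]
river: ρ → (7,11,-3)
river: ρ → (-3,13,3)
river: ρ → (3,11,-7)
ρ-cycle length = 4 (tail of 1 descent step not counted)

4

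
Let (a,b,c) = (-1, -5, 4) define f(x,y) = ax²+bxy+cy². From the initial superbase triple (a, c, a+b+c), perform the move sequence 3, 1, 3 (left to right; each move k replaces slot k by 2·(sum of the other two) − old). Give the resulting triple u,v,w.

start (-1,4,-2) = (f(1,0),f(0,1),f(1,1))
replace slot 3: 2·((-1)+4) − (-2) = 8 → (-1,4,8)
replace slot 1: 2·(4+8) − (-1) = 25 → (25,4,8)
replace slot 3: 2·(25+4) − 8 = 50 → (25,4,50)

25,4,50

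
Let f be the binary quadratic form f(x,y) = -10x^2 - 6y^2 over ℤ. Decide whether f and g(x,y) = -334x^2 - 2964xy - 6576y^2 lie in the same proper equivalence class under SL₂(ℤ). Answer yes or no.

D₁ = -240, D₂ = -240
f is negative-definite; reduce −f:
−f: flip: (10,0,6)→(6,0,10)
−f: reduced (well bottom): (6,0,10) with a≤c, −a<b≤a
flip sign back: reduced form of f is (-6,0,-10)
g is negative-definite; reduce −g:
−g: translate: b→292 (≡2964 mod 668), so (334,2964,6576)→(334,292,64)
−g: flip: (334,292,64)→(64,-292,334)
−g: translate: b→-36 (≡-292 mod 128), so (64,-292,334)→(64,-36,6)
−g: flip: (64,-36,6)→(6,36,64)
−g: translate: b→0 (≡36 mod 12), so (6,36,64)→(6,0,10)
−g: reduced (well bottom): (6,0,10) with a≤c, −a<b≤a
flip sign back: reduced form of g is (-6,0,-10)
reduced forms (-6, 0, -10) vs (-6, 0, -10) ⇒ equivalent

yes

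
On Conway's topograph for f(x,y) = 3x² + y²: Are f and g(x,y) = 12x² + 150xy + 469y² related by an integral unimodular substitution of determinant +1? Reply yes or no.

D₁ = -12, D₂ = -12
f: flip: (3,0,1)→(1,0,3)
f: reduced (well bottom): (1,0,3) with a≤c, −a<b≤a
g: translate: b→6 (≡150 mod 24), so (12,150,469)→(12,6,1)
g: flip: (12,6,1)→(1,-6,12)
g: translate: b→0 (≡-6 mod 2), so (1,-6,12)→(1,0,3)
g: reduced (well bottom): (1,0,3) with a≤c, −a<b≤a
reduced forms (1, 0, 3) vs (1, 0, 3) ⇒ equivalent

yes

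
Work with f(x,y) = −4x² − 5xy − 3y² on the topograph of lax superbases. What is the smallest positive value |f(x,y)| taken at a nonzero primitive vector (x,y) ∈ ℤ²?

translate: b→-3 (≡5 mod 8), so (4,5,3)→(4,-3,2)
flip: (4,-3,2)→(2,3,4)
translate: b→-1 (≡3 mod 4), so (2,3,4)→(2,-1,3)
reduced (well bottom): (2,-1,3) with a≤c, −a<b≤a
well minimum |f| = |-2| = 2 (negative-definite)

2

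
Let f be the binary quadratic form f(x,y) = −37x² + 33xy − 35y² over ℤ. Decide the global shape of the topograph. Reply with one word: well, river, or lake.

D = b²−4ac = 33² − 4·(-37)·(-35) = -4091
D < 0 ⇒ definite ⇒ every region one sign ⇒ single well

well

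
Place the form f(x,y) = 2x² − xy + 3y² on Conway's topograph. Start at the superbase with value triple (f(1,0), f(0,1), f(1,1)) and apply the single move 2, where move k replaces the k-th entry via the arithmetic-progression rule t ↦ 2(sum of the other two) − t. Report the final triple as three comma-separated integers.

start (2,3,4) = (f(1,0),f(0,1),f(1,1))
replace slot 2: 2·(2+4) − 3 = 9 → (2,9,4)

2,9,4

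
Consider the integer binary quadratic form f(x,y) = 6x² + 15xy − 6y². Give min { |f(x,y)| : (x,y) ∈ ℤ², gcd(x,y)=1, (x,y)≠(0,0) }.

river: ρ → (-6,9,12)
river: ρ → (12,15,-3)
river: ρ → (-3,15,12)
river: ρ → (12,9,-6)
river: ρ → (-6,15,6)
river: ρ → (6,9,-12)
river: ρ → (-12,15,3)
river: ρ → (3,15,-12)
river: ρ → (-12,9,6)
river: ρ → (6,15,-6)
closes: descent 0, river 10
min |a| on river = 3

3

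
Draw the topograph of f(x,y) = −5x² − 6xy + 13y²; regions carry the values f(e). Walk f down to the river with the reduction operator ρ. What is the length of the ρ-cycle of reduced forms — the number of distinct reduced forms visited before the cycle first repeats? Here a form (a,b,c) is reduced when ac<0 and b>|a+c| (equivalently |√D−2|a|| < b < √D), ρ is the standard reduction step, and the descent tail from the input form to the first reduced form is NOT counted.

D = 296, ⌊√D⌋ = 17
descent: ρ → (13,6,-5)
descent: ρ → (-5,14,5)  [lands on river]
river: ρ → (5,16,-2)
river: ρ → (-2,16,5)
river: ρ → (5,14,-5)
river: ρ → (-5,16,2)
river: ρ → (2,16,-5)
ρ-cycle length = 6 (tail of 2 descent steps not counted)

6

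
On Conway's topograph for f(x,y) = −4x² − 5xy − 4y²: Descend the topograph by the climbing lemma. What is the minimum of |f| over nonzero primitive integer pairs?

translate: b→-3 (≡5 mod 8), so (4,5,4)→(4,-3,3)
flip: (4,-3,3)→(3,3,4)
reduced (well bottom): (3,3,4) with a≤c, −a<b≤a
well minimum |f| = |-3| = 3 (negative-definite)

3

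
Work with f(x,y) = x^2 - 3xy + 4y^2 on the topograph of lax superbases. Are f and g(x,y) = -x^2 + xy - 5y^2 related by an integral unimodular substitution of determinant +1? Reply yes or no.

D₁ = -7, D₂ = -19
discriminants differ ⇒ not SL₂(ℤ)-equivalent

no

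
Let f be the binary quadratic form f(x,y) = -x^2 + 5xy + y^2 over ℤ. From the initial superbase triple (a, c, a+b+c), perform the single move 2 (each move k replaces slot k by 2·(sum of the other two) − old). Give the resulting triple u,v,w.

start (-1,1,5) = (f(1,0),f(0,1),f(1,1))
replace slot 2: 2·((-1)+5) − 1 = 7 → (-1,7,5)

-1,7,5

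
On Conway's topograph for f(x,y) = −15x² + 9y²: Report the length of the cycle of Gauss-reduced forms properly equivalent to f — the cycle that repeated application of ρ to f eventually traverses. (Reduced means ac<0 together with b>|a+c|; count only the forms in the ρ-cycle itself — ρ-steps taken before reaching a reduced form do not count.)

D = 540, ⌊√D⌋ = 23
descent: ρ → (9,18,-6)  [lands on river]
river: ρ → (-6,18,9)
ρ-cycle length = 2 (tail of 1 descent step not counted)

2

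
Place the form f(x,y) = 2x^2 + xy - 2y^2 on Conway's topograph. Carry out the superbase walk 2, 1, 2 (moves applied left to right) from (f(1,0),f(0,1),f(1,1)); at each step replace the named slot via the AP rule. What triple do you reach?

start (2,-2,1) = (f(1,0),f(0,1),f(1,1))
replace slot 2: 2·(2+1) − (-2) = 8 → (2,8,1)
replace slot 1: 2·(8+1) − 2 = 16 → (16,8,1)
replace slot 2: 2·(16+1) − 8 = 26 → (16,26,1)

16,26,1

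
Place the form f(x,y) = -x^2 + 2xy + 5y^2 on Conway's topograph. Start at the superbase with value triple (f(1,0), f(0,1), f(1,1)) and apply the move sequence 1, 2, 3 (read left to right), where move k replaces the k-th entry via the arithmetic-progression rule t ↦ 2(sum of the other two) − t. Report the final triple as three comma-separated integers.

start (-1,5,6) = (f(1,0),f(0,1),f(1,1))
replace slot 1: 2·(5+6) − (-1) = 23 → (23,5,6)
replace slot 2: 2·(23+6) − 5 = 53 → (23,53,6)
replace slot 3: 2·(23+53) − 6 = 146 → (23,53,146)

23,53,146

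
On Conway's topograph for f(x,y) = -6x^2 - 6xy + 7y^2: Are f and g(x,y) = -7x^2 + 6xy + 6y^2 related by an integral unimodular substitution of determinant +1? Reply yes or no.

D₁ = 204, D₂ = 204
river cycle of f (length 6): (7, 6, -6), (-6, 6, 7), (7, 8, -5), (-5, 12, 3), (3, 12, -5), (-5, 8, 7)
river cycle of g (length 6): (6, 6, -7), (-7, 8, 5), (5, 12, -3), (-3, 12, 5), (5, 8, -7), (-7, 6, 6)
cycles differ ⇒ inequivalent

no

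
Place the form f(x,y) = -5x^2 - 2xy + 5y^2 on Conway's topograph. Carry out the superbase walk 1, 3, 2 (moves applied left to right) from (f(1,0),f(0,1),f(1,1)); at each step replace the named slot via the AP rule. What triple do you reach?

start (-5,5,-2) = (f(1,0),f(0,1),f(1,1))
replace slot 1: 2·(5+(-2)) − (-5) = 11 → (11,5,-2)
replace slot 3: 2·(11+5) − (-2) = 34 → (11,5,34)
replace slot 2: 2·(11+34) − 5 = 85 → (11,85,34)

11,85,34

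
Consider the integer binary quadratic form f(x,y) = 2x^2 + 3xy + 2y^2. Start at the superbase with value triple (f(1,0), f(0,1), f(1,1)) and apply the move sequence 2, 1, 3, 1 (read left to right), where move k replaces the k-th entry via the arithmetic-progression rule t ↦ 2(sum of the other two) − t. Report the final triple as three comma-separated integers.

start (2,2,7) = (f(1,0),f(0,1),f(1,1))
replace slot 2: 2·(2+7) − 2 = 16 → (2,16,7)
replace slot 1: 2·(16+7) − 2 = 44 → (44,16,7)
replace slot 3: 2·(44+16) − 7 = 113 → (44,16,113)
replace slot 1: 2·(16+113) − 44 = 214 → (214,16,113)

214,16,113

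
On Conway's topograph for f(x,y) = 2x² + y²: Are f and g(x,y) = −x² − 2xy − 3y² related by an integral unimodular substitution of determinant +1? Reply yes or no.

D₁ = -8, D₂ = -8
f: flip: (2,0,1)→(1,0,2)
f: reduced (well bottom): (1,0,2) with a≤c, −a<b≤a
g is negative-definite; reduce −g:
−g: translate: b→0 (≡2 mod 2), so (1,2,3)→(1,0,2)
−g: reduced (well bottom): (1,0,2) with a≤c, −a<b≤a
flip sign back: reduced form of g is (-1,0,-2)
reduced forms (1, 0, 2) vs (-1, 0, -2) ⇒ inequivalent

no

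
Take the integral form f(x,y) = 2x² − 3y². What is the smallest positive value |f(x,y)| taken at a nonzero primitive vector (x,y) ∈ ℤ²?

descent: ρ → (-3,0,2)
descent: ρ → (2,4,-1)  [lands on river]
river: ρ → (-1,4,2)
closes: descent 2, river 2
min |a| on river = 1

1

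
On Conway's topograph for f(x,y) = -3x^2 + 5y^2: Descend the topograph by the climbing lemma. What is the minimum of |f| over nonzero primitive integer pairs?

descent: ρ → (5,0,-3)
descent: ρ → (-3,6,2)  [lands on river]
river: ρ → (2,6,-3)
closes: descent 2, river 2
min |a| on river = 2

2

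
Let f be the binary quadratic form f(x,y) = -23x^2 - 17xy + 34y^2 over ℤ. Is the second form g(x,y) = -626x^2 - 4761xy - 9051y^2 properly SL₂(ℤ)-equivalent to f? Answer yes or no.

D₁ = 3417, D₂ = 3417
river cycle of f (length 26): (34, 17, -23), (-23, 29, 28), (28, 27, -24), (-24, 21, 31), (31, 41, -14), (-14, 43, 28), (28, 13, -29), (-29, 45, 12), (12, 51, -17), (-17, 51, 12), … (16 more)
river cycle of g (length 26): (-23, 29, 28), (28, 27, -24), (-24, 21, 31), (31, 41, -14), (-14, 43, 28), (28, 13, -29), (-29, 45, 12), (12, 51, -17), (-17, 51, 12), (12, 45, -29), … (16 more)
cycles coincide ⇒ equivalent

yes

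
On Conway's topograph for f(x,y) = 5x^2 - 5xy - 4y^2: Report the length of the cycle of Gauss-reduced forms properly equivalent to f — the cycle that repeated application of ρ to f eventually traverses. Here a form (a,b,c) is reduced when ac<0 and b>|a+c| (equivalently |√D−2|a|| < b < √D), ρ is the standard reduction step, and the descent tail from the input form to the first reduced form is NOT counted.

D = 105, ⌊√D⌋ = 10
descent: ρ → (-4,5,5)  [lands on river]
river: ρ → (5,5,-4)
river: ρ → (-4,3,6)
river: ρ → (6,9,-1)
river: ρ → (-1,9,6)
river: ρ → (6,3,-4)
ρ-cycle length = 6 (tail of 1 descent step not counted)

6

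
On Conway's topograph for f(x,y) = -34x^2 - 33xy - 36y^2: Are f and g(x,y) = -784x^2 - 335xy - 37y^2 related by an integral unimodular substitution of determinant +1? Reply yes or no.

D₁ = -3807, D₂ = -3807
f is negative-definite; reduce −f:
−f: reduced (well bottom): (34,33,36) with a≤c, −a<b≤a
flip sign back: reduced form of f is (-34,-33,-36)
g is negative-definite; reduce −g:
−g: flip: (784,335,37)→(37,-335,784)
−g: translate: b→35 (≡-335 mod 74), so (37,-335,784)→(37,35,34)
−g: flip: (37,35,34)→(34,-35,37)
−g: translate: b→33 (≡-35 mod 68), so (34,-35,37)→(34,33,36)
−g: reduced (well bottom): (34,33,36) with a≤c, −a<b≤a
flip sign back: reduced form of g is (-34,-33,-36)
reduced forms (-34, -33, -36) vs (-34, -33, -36) ⇒ equivalent

yes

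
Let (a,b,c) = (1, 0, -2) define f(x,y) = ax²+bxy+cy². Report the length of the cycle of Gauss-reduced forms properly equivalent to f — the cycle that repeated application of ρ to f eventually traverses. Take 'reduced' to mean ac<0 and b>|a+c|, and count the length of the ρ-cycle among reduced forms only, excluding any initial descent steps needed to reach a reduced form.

D = 8, ⌊√D⌋ = 2
descent: ρ → (-2,0,1)
descent: ρ → (1,2,-1)  [lands on river]
river: ρ → (-1,2,1)
ρ-cycle length = 2 (tail of 2 descent steps not counted)

2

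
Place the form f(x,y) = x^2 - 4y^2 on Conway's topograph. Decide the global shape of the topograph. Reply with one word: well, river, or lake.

D = b²−4ac = 0² − 4·1·(-4) = 16
D = 4² is a perfect square ⇒ form factors over ℤ ⇒ lakes

lake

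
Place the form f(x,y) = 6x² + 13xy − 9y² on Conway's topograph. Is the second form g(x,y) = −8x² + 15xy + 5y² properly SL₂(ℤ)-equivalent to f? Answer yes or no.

D₁ = 385, D₂ = 385
river cycle of f (length 12): (-9, 5, 10), (10, 15, -4), (-4, 17, 6), (6, 19, -1), (-1, 19, 6), (6, 17, -4), (-4, 15, 10), (10, 5, -9), (-9, 13, 6), (6, 11, -11), … (2 more)
river cycle of g (length 10): (5, 15, -8), (-8, 17, 3), (3, 19, -2), (-2, 17, 12), (12, 7, -7), (-7, 7, 12), (12, 17, -2), (-2, 19, 3), (3, 17, -8), (-8, 15, 5)
cycles differ ⇒ inequivalent

no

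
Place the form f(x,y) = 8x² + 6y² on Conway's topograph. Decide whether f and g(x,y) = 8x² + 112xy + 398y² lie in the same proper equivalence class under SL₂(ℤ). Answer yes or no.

D₁ = -192, D₂ = -192
f: flip: (8,0,6)→(6,0,8)
f: reduced (well bottom): (6,0,8) with a≤c, −a<b≤a
g: translate: b→0 (≡112 mod 16), so (8,112,398)→(8,0,6)
g: flip: (8,0,6)→(6,0,8)
g: reduced (well bottom): (6,0,8) with a≤c, −a<b≤a
reduced forms (6, 0, 8) vs (6, 0, 8) ⇒ equivalent

yes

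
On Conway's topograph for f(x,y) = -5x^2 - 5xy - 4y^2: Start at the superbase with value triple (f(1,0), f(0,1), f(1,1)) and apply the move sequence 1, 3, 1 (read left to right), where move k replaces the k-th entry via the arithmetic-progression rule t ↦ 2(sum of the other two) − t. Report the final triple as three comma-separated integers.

start (-5,-4,-14) = (f(1,0),f(0,1),f(1,1))
replace slot 1: 2·((-4)+(-14)) − (-5) = -31 → (-31,-4,-14)
replace slot 3: 2·((-31)+(-4)) − (-14) = -56 → (-31,-4,-56)
replace slot 1: 2·((-4)+(-56)) − (-31) = -89 → (-89,-4,-56)

-89,-4,-56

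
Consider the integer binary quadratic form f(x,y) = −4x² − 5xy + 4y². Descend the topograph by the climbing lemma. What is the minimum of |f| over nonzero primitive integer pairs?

descent: ρ → (4,5,-4)  [lands on river]
river: ρ → (-4,3,5)
river: ρ → (5,7,-2)
river: ρ → (-2,9,1)
river: ρ → (1,9,-2)
river: ρ → (-2,7,5)
river: ρ → (5,3,-4)
river: ρ → (-4,5,4)
river: ρ → (4,3,-5)
river: ρ → (-5,7,2)
river: ρ → (2,9,-1)
river: ρ → (-1,9,2)
river: ρ → (2,7,-5)
river: ρ → (-5,3,4)
closes: descent 1, river 14
min |a| on river = 1

1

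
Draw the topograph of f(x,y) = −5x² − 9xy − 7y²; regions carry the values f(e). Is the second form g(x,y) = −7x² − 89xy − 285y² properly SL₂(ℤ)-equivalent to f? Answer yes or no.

D₁ = -59, D₂ = -59
f is negative-definite; reduce −f:
−f: translate: b→-1 (≡9 mod 10), so (5,9,7)→(5,-1,3)
−f: flip: (5,-1,3)→(3,1,5)
−f: reduced (well bottom): (3,1,5) with a≤c, −a<b≤a
flip sign back: reduced form of f is (-3,-1,-5)
g is negative-definite; reduce −g:
−g: translate: b→5 (≡89 mod 14), so (7,89,285)→(7,5,3)
−g: flip: (7,5,3)→(3,-5,7)
−g: translate: b→1 (≡-5 mod 6), so (3,-5,7)→(3,1,5)
−g: reduced (well bottom): (3,1,5) with a≤c, −a<b≤a
flip sign back: reduced form of g is (-3,-1,-5)
reduced forms (-3, -1, -5) vs (-3, -1, -5) ⇒ equivalent

yes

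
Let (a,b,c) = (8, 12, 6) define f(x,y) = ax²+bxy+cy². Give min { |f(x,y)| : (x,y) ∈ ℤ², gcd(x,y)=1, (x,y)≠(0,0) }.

translate: b→-4 (≡12 mod 16), so (8,12,6)→(8,-4,2)
flip: (8,-4,2)→(2,4,8)
translate: b→0 (≡4 mod 4), so (2,4,8)→(2,0,6)
reduced (well bottom): (2,0,6) with a≤c, −a<b≤a
well minimum = a = 2

2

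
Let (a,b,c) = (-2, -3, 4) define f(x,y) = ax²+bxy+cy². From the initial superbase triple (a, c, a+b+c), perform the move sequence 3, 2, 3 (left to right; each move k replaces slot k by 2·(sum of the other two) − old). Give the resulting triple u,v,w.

start (-2,4,-1) = (f(1,0),f(0,1),f(1,1))
replace slot 3: 2·((-2)+4) − (-1) = 5 → (-2,4,5)
replace slot 2: 2·((-2)+5) − 4 = 2 → (-2,2,5)
replace slot 3: 2·((-2)+2) − 5 = -5 → (-2,2,-5)

-2,2,-5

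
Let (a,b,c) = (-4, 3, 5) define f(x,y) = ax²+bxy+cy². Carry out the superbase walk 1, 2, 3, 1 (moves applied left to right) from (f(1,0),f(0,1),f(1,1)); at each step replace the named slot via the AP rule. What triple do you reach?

start (-4,5,4) = (f(1,0),f(0,1),f(1,1))
replace slot 1: 2·(5+4) − (-4) = 22 → (22,5,4)
replace slot 2: 2·(22+4) − 5 = 47 → (22,47,4)
replace slot 3: 2·(22+47) − 4 = 134 → (22,47,134)
replace slot 1: 2·(47+134) − 22 = 340 → (340,47,134)

340,47,134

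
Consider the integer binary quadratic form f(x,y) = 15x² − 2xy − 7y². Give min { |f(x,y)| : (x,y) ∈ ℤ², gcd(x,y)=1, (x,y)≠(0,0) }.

descent: ρ → (-7,16,6)  [lands on river]
river: ρ → (6,20,-1)
river: ρ → (-1,20,6)
river: ρ → (6,16,-7)
river: ρ → (-7,12,10)
river: ρ → (10,8,-9)
river: ρ → (-9,10,9)
river: ρ → (9,8,-10)
river: ρ → (-10,12,7)
river: ρ → (7,16,-6)
river: ρ → (-6,20,1)
river: ρ → (1,20,-6)
river: ρ → (-6,16,7)
river: ρ → (7,12,-10)
river: ρ → (-10,8,9)
river: ρ → (9,10,-9)
river: ρ → (-9,8,10)
river: ρ → (10,12,-7)
closes: descent 1, river 18
min |a| on river = 1

1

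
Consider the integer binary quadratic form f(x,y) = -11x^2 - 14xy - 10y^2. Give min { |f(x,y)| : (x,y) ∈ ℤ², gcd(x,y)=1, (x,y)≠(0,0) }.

translate: b→-8 (≡14 mod 22), so (11,14,10)→(11,-8,7)
flip: (11,-8,7)→(7,8,11)
translate: b→-6 (≡8 mod 14), so (7,8,11)→(7,-6,10)
reduced (well bottom): (7,-6,10) with a≤c, −a<b≤a
well minimum |f| = |-7| = 7 (negative-definite)

7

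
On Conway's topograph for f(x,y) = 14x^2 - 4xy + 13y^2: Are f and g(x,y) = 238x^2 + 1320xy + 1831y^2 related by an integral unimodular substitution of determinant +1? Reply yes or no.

D₁ = -712, D₂ = -712
f: flip: (14,-4,13)→(13,4,14)
f: reduced (well bottom): (13,4,14) with a≤c, −a<b≤a
g: translate: b→-108 (≡1320 mod 476), so (238,1320,1831)→(238,-108,13)
g: flip: (238,-108,13)→(13,108,238)
g: translate: b→4 (≡108 mod 26), so (13,108,238)→(13,4,14)
g: reduced (well bottom): (13,4,14) with a≤c, −a<b≤a
reduced forms (13, 4, 14) vs (13, 4, 14) ⇒ equivalent

yes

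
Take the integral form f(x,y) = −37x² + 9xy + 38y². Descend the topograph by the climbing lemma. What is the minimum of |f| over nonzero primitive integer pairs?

river: ρ → (38,67,-8)
river: ρ → (-8,61,62)
river: ρ → (62,63,-7)
river: ρ → (-7,63,62)
river: ρ → (62,61,-8)
river: ρ → (-8,67,38)
river: ρ → (38,9,-37)
river: ρ → (-37,65,10)
river: ρ → (10,75,-2)
river: ρ → (-2,73,47)
river: ρ → (47,21,-28)
river: ρ → (-28,35,40)
river: ρ → (40,45,-23)
river: ρ → (-23,47,38)
river: ρ → (38,29,-32)
river: ρ → (-32,35,35)
river: ρ → (35,35,-32)
river: ρ → (-32,29,38)
river: ρ → (38,47,-23)
river: ρ → (-23,45,40)
river: ρ → (40,35,-28)
river: ρ → (-28,21,47)
river: ρ → (47,73,-2)
river: ρ → (-2,75,10)
river: ρ → (10,65,-37)
river: ρ → (-37,9,38)
closes: descent 0, river 26
min |a| on river = 2

2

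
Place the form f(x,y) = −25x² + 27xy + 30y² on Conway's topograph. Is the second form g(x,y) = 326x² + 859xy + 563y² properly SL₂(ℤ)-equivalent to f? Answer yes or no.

D₁ = 3729, D₂ = 3729
river cycle of f (length 26): (30, 33, -22), (-22, 55, 8), (8, 57, -15), (-15, 33, 44), (44, 55, -4), (-4, 57, 30), (30, 3, -31), (-31, 59, 2), (2, 61, -1), (-1, 61, 2), … (16 more)
river cycle of g (length 26): (30, 33, -22), (-22, 55, 8), (8, 57, -15), (-15, 33, 44), (44, 55, -4), (-4, 57, 30), (30, 3, -31), (-31, 59, 2), (2, 61, -1), (-1, 61, 2), … (16 more)
cycles coincide ⇒ equivalent

yes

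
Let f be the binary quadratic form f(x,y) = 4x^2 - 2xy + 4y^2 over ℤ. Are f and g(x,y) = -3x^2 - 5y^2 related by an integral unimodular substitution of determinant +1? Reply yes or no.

D₁ = -60, D₂ = -60
f: flip: (4,-2,4)→(4,2,4)
f: reduced (well bottom): (4,2,4) with a≤c, −a<b≤a
g is negative-definite; reduce −g:
−g: reduced (well bottom): (3,0,5) with a≤c, −a<b≤a
flip sign back: reduced form of g is (-3,0,-5)
reduced forms (4, 2, 4) vs (-3, 0, -5) ⇒ inequivalent

no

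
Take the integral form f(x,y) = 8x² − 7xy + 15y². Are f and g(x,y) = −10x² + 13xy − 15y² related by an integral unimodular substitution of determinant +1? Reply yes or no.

D₁ = -431, D₂ = -431
f: reduced (well bottom): (8,-7,15) with a≤c, −a<b≤a
g is negative-definite; reduce −g:
−g: translate: b→7 (≡-13 mod 20), so (10,-13,15)→(10,7,12)
−g: reduced (well bottom): (10,7,12) with a≤c, −a<b≤a
flip sign back: reduced form of g is (-10,-7,-12)
reduced forms (8, -7, 15) vs (-10, -7, -12) ⇒ inequivalent

no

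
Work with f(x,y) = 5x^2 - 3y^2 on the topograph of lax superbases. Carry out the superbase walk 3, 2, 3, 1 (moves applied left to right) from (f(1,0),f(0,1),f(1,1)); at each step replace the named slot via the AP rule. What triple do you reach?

start (5,-3,2) = (f(1,0),f(0,1),f(1,1))
replace slot 3: 2·(5+(-3)) − 2 = 2 → (5,-3,2)
replace slot 2: 2·(5+2) − (-3) = 17 → (5,17,2)
replace slot 3: 2·(5+17) − 2 = 42 → (5,17,42)
replace slot 1: 2·(17+42) − 5 = 113 → (113,17,42)

113,17,42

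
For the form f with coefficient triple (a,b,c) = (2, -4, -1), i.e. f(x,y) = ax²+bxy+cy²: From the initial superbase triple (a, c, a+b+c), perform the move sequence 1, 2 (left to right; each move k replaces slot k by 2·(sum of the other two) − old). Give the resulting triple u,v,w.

start (2,-1,-3) = (f(1,0),f(0,1),f(1,1))
replace slot 1: 2·((-1)+(-3)) − 2 = -10 → (-10,-1,-3)
replace slot 2: 2·((-10)+(-3)) − (-1) = -25 → (-10,-25,-3)

-10,-25,-3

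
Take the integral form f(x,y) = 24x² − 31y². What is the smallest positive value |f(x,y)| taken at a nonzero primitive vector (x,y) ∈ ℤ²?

descent: ρ → (-31,0,24)
descent: ρ → (24,48,-7)  [lands on river]
river: ρ → (-7,50,17)
river: ρ → (17,52,-4)
river: ρ → (-4,52,17)
river: ρ → (17,50,-7)
river: ρ → (-7,48,24)
closes: descent 2, river 6
min |a| on river = 4

4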